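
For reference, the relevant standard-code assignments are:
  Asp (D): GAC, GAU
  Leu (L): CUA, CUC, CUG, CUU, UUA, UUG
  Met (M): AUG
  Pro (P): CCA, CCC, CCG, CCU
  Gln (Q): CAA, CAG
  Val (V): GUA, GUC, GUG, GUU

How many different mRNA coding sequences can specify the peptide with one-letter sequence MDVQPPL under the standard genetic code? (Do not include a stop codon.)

1536

Met: 1 codon.
Asp: 2 codons.
Val: 4 codons.
Gln: 2 codons.
Pro: 4 codons.
Pro: 4 codons.
Leu: 6 codons.
1 × 2 × 4 × 2 × 4 × 4 × 6 = 1536.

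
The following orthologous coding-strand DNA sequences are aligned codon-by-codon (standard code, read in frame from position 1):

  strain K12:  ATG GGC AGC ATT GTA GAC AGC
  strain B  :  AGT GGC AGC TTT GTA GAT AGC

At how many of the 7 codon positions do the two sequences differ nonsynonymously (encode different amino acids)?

Codon 1: ATG Met / AGT Ser — nonsynonymous.
Codon 2: GGC Gly / GGC Gly — identical.
Codon 3: AGC Ser / AGC Ser — identical.
Codon 4: ATT Ile / TTT Phe — nonsynonymous.
Codon 5: GTA Val / GTA Val — identical.
Codon 6: GAC Asp / GAT Asp — synonymous.
Codon 7: AGC Ser / AGC Ser — identical.
Nonsynonymous differences: 2.

2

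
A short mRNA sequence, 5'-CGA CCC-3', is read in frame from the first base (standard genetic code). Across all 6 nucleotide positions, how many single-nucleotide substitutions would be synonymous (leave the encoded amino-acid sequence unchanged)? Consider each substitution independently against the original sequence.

7

Codon 1 (CGA, Arg): 4 synonymous substitutions.
Codon 2 (CCC, Pro): 3 synonymous substitutions.
Total: 4 + 3 = 7.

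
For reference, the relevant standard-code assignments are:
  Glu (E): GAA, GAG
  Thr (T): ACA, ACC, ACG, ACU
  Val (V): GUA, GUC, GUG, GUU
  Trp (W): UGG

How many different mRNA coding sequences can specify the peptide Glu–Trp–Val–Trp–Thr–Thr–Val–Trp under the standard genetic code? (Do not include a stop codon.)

512

Glu: 2 codons.
Trp: 1 codon.
Val: 4 codons.
Trp: 1 codon.
Thr: 4 codons.
Thr: 4 codons.
Val: 4 codons.
Trp: 1 codon.
2 × 1 × 4 × 1 × 4 × 4 × 4 × 1 = 512.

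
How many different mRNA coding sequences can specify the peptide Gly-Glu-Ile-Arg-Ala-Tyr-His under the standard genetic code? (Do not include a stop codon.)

Gly: 4 codons.
Glu: 2 codons.
Ile: 3 codons.
Arg: 6 codons.
Ala: 4 codons.
Tyr: 2 codons.
His: 2 codons.
4 × 2 × 3 × 6 × 4 × 2 × 2 = 2304.

2304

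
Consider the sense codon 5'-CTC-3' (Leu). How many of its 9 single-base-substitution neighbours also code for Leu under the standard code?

Position 1: none → 0 synonymous.
Position 2: none → 0 synonymous.
Position 3: CTT, CTA, CTG → 3 synonymous.
Total: 0 + 0 + 3 = 3.

3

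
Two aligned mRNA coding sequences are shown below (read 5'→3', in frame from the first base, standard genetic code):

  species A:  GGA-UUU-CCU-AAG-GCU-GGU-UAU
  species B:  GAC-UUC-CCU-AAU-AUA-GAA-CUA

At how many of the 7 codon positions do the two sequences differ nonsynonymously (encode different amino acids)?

Codon 1: GGA Gly / GAC Asp — nonsynonymous.
Codon 2: UUU Phe / UUC Phe — synonymous.
Codon 3: CCU Pro / CCU Pro — identical.
Codon 4: AAG Lys / AAU Asn — nonsynonymous.
Codon 5: GCU Ala / AUA Ile — nonsynonymous.
Codon 6: GGU Gly / GAA Glu — nonsynonymous.
Codon 7: UAU Tyr / CUA Leu — nonsynonymous.
Nonsynonymous differences: 5.

5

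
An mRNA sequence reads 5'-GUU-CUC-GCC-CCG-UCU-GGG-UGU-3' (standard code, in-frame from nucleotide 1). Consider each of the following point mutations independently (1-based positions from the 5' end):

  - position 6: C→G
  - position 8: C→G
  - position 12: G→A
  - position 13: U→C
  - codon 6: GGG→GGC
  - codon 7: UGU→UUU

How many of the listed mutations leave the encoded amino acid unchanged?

Codon 2: CUC (Leu) → CUG (Leu) — synonymous.
Codon 3: GCC (Ala) → GGC (Gly) — missense.
Codon 4: CCG (Pro) → CCA (Pro) — synonymous.
Codon 5: UCU (Ser) → CCU (Pro) — missense.
Codon 6: GGG (Gly) → GGC (Gly) — synonymous.
Codon 7: UGU (Cys) → UUU (Phe) — missense.
Synonymous: 3 of 6.

3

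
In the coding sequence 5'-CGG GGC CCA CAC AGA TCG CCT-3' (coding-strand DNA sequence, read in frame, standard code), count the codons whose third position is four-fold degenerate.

5

Codon 1 CGG (Arg): third position 4-fold.
Codon 2 GGC (Gly): third position 4-fold.
Codon 3 CCA (Pro): third position 4-fold.
Codon 4 CAC (His): third position 2-fold.
Codon 5 AGA (Arg): third position 2-fold.
Codon 6 TCG (Ser): third position 4-fold.
Codon 7 CCT (Pro): third position 4-fold.
Four-fold degenerate third positions: 5.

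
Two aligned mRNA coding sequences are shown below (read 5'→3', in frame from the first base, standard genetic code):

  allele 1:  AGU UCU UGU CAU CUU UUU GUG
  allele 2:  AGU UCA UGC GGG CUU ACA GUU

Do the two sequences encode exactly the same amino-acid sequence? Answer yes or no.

no

Codon 1: AGU Ser / AGU Ser — identical.
Codon 2: UCU Ser / UCA Ser — synonymous.
Codon 3: UGU Cys / UGC Cys — synonymous.
Codon 4: CAU His / GGG Gly — nonsynonymous.
Codon 5: CUU Leu / CUU Leu — identical.
Codon 6: UUU Phe / ACA Thr — nonsynonymous.
Codon 7: GUG Val / GUU Val — synonymous.
Nonsynonymous differences: 2 → different protein.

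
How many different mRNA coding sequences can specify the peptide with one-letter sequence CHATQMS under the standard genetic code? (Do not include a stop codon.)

768

Cys: 2 codons.
His: 2 codons.
Ala: 4 codons.
Thr: 4 codons.
Gln: 2 codons.
Met: 1 codon.
Ser: 6 codons.
2 × 2 × 4 × 4 × 2 × 1 × 6 = 768.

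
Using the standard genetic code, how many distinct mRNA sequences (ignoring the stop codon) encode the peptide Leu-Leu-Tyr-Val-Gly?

1152

Leu: 6 codons.
Leu: 6 codons.
Tyr: 2 codons.
Val: 4 codons.
Gly: 4 codons.
6 × 6 × 2 × 4 × 4 = 1152.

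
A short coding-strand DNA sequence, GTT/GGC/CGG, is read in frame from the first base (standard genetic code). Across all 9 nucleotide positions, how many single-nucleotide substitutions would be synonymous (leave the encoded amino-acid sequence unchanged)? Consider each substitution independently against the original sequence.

Codon 1 (GTT, Val): 3 synonymous substitutions.
Codon 2 (GGC, Gly): 3 synonymous substitutions.
Codon 3 (CGG, Arg): 4 synonymous substitutions.
Total: 3 + 3 + 4 = 10.

10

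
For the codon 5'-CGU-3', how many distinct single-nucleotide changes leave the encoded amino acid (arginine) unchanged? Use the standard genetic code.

3

Position 1: none → 0 synonymous.
Position 2: none → 0 synonymous.
Position 3: CGC, CGA, CGG → 3 synonymous.
Total: 0 + 0 + 3 = 3.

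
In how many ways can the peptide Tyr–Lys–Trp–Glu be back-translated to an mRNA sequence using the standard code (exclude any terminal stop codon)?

8

Tyr: 2 codons.
Lys: 2 codons.
Trp: 1 codon.
Glu: 2 codons.
2 × 2 × 1 × 2 = 8.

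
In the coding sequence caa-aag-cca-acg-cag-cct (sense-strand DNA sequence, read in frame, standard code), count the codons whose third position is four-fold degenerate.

Codon 1 CAA (Gln): third position 2-fold.
Codon 2 AAG (Lys): third position 2-fold.
Codon 3 CCA (Pro): third position 4-fold.
Codon 4 ACG (Thr): third position 4-fold.
Codon 5 CAG (Gln): third position 2-fold.
Codon 6 CCT (Pro): third position 4-fold.
Four-fold degenerate third positions: 3.

3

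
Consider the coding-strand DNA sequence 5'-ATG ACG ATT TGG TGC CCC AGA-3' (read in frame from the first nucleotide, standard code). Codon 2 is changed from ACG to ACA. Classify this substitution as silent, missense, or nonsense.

Position 6 falls in codon 2: ACG → Thr.
After the substitution the codon is ACA → Thr.
Both encode Thr, so the change is synonymous.

silent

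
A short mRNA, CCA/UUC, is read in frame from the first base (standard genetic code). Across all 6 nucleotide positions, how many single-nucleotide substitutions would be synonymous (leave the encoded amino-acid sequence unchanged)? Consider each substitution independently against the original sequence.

Codon 1 (CCA, Pro): 3 synonymous substitutions.
Codon 2 (UUC, Phe): 1 synonymous substitution.
Total: 3 + 1 = 4.

4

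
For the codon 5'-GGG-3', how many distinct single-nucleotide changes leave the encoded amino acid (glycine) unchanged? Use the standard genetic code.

3

Position 1: none → 0 synonymous.
Position 2: none → 0 synonymous.
Position 3: GGU, GGC, GGA → 3 synonymous.
Total: 0 + 0 + 3 = 3.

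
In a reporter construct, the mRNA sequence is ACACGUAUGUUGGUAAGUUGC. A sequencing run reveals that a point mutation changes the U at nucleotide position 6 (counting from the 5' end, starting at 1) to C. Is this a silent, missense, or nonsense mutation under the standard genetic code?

silent

Position 6 falls in codon 2: CGU → Arg.
After the substitution the codon is CGC → Arg.
Both encode Arg, so the change is synonymous.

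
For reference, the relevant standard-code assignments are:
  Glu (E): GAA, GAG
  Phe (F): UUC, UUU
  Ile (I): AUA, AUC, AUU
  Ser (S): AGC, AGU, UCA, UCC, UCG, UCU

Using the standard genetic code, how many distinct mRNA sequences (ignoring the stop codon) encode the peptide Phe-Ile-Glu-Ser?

72

Phe: 2 codons.
Ile: 3 codons.
Glu: 2 codons.
Ser: 6 codons.
2 × 3 × 2 × 6 = 72.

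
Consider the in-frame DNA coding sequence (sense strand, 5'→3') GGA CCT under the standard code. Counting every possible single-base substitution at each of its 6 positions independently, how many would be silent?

6

Codon 1 (GGA, Gly): 3 synonymous substitutions.
Codon 2 (CCT, Pro): 3 synonymous substitutions.
Total: 3 + 3 = 6.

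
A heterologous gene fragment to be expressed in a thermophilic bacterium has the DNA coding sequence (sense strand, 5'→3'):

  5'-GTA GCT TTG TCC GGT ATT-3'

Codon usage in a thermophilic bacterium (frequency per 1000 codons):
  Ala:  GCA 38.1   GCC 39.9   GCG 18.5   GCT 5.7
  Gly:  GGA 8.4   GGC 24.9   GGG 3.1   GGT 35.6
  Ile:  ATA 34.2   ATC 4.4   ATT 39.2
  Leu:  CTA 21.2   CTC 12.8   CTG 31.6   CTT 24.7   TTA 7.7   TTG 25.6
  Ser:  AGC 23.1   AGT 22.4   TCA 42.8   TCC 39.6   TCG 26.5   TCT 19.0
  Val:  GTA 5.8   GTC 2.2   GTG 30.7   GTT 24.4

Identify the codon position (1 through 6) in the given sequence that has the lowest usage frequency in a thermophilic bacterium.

Codon 1 GTA (Val): 5.8 per 1000.
Codon 2 GCT (Ala): 5.7 per 1000.
Codon 3 TTG (Leu): 25.6 per 1000.
Codon 4 TCC (Ser): 39.6 per 1000.
Codon 5 GGT (Gly): 35.6 per 1000.
Codon 6 ATT (Ile): 39.2 per 1000.
Lowest frequency is 5.7 at codon 2.

2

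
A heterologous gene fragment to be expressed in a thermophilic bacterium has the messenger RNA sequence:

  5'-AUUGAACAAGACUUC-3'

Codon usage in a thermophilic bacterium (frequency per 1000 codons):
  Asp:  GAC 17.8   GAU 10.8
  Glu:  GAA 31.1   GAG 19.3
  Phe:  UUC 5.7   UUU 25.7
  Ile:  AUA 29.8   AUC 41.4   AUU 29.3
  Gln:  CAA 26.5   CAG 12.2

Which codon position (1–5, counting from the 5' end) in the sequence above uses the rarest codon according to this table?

Codon 1 AUU (Ile): 29.3 per 1000.
Codon 2 GAA (Glu): 31.1 per 1000.
Codon 3 CAA (Gln): 26.5 per 1000.
Codon 4 GAC (Asp): 17.8 per 1000.
Codon 5 UUC (Phe): 5.7 per 1000.
Lowest frequency is 5.7 at codon 5.

5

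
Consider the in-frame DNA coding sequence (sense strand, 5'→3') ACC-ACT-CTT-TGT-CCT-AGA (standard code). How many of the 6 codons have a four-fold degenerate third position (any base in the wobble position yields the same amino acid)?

4

Codon 1 ACC (Thr): third position 4-fold.
Codon 2 ACT (Thr): third position 4-fold.
Codon 3 CTT (Leu): third position 4-fold.
Codon 4 TGT (Cys): third position 2-fold.
Codon 5 CCT (Pro): third position 4-fold.
Codon 6 AGA (Arg): third position 2-fold.
Four-fold degenerate third positions: 4.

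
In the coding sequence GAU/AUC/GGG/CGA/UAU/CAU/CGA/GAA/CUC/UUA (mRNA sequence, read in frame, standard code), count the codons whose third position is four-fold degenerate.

Codon 1 GAU (Asp): third position 2-fold.
Codon 2 AUC (Ile): third position 3-fold.
Codon 3 GGG (Gly): third position 4-fold.
Codon 4 CGA (Arg): third position 4-fold.
Codon 5 UAU (Tyr): third position 2-fold.
Codon 6 CAU (His): third position 2-fold.
Codon 7 CGA (Arg): third position 4-fold.
Codon 8 GAA (Glu): third position 2-fold.
Codon 9 CUC (Leu): third position 4-fold.
Codon 10 UUA (Leu): third position 2-fold.
Four-fold degenerate third positions: 4.

4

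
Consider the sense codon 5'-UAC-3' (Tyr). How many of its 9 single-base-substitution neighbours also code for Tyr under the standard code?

1

Position 1: none → 0 synonymous.
Position 2: none → 0 synonymous.
Position 3: UAU → 1 synonymous.
Total: 0 + 0 + 1 = 1.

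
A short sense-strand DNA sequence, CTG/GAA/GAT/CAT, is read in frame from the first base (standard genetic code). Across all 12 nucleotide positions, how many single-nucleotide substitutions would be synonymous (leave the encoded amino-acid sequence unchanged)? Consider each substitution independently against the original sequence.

Codon 1 (CTG, Leu): 4 synonymous substitutions.
Codon 2 (GAA, Glu): 1 synonymous substitution.
Codon 3 (GAT, Asp): 1 synonymous substitution.
Codon 4 (CAT, His): 1 synonymous substitution.
Total: 4 + 1 + 1 + 1 = 7.

7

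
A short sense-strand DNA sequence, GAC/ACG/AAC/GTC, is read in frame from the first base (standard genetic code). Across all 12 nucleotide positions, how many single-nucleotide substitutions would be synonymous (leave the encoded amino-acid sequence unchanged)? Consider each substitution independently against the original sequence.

8

Codon 1 (GAC, Asp): 1 synonymous substitution.
Codon 2 (ACG, Thr): 3 synonymous substitutions.
Codon 3 (AAC, Asn): 1 synonymous substitution.
Codon 4 (GTC, Val): 3 synonymous substitutions.
Total: 1 + 3 + 1 + 3 = 8.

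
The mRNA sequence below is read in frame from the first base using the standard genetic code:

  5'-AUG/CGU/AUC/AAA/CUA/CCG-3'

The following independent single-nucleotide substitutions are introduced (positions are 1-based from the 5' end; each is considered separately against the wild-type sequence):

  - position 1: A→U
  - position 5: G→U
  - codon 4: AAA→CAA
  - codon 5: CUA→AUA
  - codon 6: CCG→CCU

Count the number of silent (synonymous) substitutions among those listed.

Codon 1: AUG (Met) → UUG (Leu) — missense.
Codon 2: CGU (Arg) → CUU (Leu) — missense.
Codon 4: AAA (Lys) → CAA (Gln) — missense.
Codon 5: CUA (Leu) → AUA (Ile) — missense.
Codon 6: CCG (Pro) → CCU (Pro) — synonymous.
Synonymous: 1 of 5.

1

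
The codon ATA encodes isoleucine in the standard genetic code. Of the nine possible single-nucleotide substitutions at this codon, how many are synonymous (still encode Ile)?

Position 1: none → 0 synonymous.
Position 2: none → 0 synonymous.
Position 3: ATT, ATC → 2 synonymous.
Total: 0 + 0 + 2 = 2.

2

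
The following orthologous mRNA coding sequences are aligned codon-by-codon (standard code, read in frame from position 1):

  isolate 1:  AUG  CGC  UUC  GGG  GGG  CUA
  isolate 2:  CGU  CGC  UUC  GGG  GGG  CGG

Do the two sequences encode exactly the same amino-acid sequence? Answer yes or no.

no

Codon 1: AUG Met / CGU Arg — nonsynonymous.
Codon 2: CGC Arg / CGC Arg — identical.
Codon 3: UUC Phe / UUC Phe — identical.
Codon 4: GGG Gly / GGG Gly — identical.
Codon 5: GGG Gly / GGG Gly — identical.
Codon 6: CUA Leu / CGG Arg — nonsynonymous.
Nonsynonymous differences: 2 → different protein.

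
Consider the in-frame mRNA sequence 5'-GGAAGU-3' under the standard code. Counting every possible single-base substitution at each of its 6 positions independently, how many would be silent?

Codon 1 (GGA, Gly): 3 synonymous substitutions.
Codon 2 (AGU, Ser): 1 synonymous substitution.
Total: 3 + 1 = 4.

4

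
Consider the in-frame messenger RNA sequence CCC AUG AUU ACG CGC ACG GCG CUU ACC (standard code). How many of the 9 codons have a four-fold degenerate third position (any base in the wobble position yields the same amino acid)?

7

Codon 1 CCC (Pro): third position 4-fold.
Codon 2 AUG (Met): third position 1-fold.
Codon 3 AUU (Ile): third position 3-fold.
Codon 4 ACG (Thr): third position 4-fold.
Codon 5 CGC (Arg): third position 4-fold.
Codon 6 ACG (Thr): third position 4-fold.
Codon 7 GCG (Ala): third position 4-fold.
Codon 8 CUU (Leu): third position 4-fold.
Codon 9 ACC (Thr): third position 4-fold.
Four-fold degenerate third positions: 7.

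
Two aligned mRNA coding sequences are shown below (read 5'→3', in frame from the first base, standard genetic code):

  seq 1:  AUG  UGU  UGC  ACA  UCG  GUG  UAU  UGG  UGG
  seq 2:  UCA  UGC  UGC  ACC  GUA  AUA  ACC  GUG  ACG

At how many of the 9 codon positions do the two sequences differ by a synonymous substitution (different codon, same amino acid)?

2

Codon 1: AUG Met / UCA Ser — nonsynonymous.
Codon 2: UGU Cys / UGC Cys — synonymous.
Codon 3: UGC Cys / UGC Cys — identical.
Codon 4: ACA Thr / ACC Thr — synonymous.
Codon 5: UCG Ser / GUA Val — nonsynonymous.
Codon 6: GUG Val / AUA Ile — nonsynonymous.
Codon 7: UAU Tyr / ACC Thr — nonsynonymous.
Codon 8: UGG Trp / GUG Val — nonsynonymous.
Codon 9: UGG Trp / ACG Thr — nonsynonymous.
Synonymous differences: 2.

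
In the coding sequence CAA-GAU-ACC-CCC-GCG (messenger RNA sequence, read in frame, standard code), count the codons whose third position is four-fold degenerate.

Codon 1 CAA (Gln): third position 2-fold.
Codon 2 GAU (Asp): third position 2-fold.
Codon 3 ACC (Thr): third position 4-fold.
Codon 4 CCC (Pro): third position 4-fold.
Codon 5 GCG (Ala): third position 4-fold.
Four-fold degenerate third positions: 3.

3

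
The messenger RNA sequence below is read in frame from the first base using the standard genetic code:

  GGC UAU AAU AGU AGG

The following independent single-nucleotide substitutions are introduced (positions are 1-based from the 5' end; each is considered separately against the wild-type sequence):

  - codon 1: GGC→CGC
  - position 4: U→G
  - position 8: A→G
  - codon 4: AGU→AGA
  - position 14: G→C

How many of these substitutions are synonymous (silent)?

Codon 1: GGC (Gly) → CGC (Arg) — missense.
Codon 2: UAU (Tyr) → GAU (Asp) — missense.
Codon 3: AAU (Asn) → AGU (Ser) — missense.
Codon 4: AGU (Ser) → AGA (Arg) — missense.
Codon 5: AGG (Arg) → ACG (Thr) — missense.
Synonymous: 0 of 5.

0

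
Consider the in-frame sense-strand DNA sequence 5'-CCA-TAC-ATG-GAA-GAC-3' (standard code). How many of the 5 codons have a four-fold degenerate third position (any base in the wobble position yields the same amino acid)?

1

Codon 1 CCA (Pro): third position 4-fold.
Codon 2 TAC (Tyr): third position 2-fold.
Codon 3 ATG (Met): third position 1-fold.
Codon 4 GAA (Glu): third position 2-fold.
Codon 5 GAC (Asp): third position 2-fold.
Four-fold degenerate third positions: 1.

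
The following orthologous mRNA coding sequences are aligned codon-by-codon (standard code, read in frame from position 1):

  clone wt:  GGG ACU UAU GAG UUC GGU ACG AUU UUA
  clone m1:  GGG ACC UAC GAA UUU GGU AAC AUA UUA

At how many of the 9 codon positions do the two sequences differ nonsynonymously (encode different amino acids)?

1

Codon 1: GGG Gly / GGG Gly — identical.
Codon 2: ACU Thr / ACC Thr — synonymous.
Codon 3: UAU Tyr / UAC Tyr — synonymous.
Codon 4: GAG Glu / GAA Glu — synonymous.
Codon 5: UUC Phe / UUU Phe — synonymous.
Codon 6: GGU Gly / GGU Gly — identical.
Codon 7: ACG Thr / AAC Asn — nonsynonymous.
Codon 8: AUU Ile / AUA Ile — synonymous.
Codon 9: UUA Leu / UUA Leu — identical.
Nonsynonymous differences: 1.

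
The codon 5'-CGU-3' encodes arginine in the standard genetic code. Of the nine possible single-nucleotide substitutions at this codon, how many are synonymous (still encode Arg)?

Position 1: none → 0 synonymous.
Position 2: none → 0 synonymous.
Position 3: CGC, CGA, CGG → 3 synonymous.
Total: 0 + 0 + 3 = 3.

3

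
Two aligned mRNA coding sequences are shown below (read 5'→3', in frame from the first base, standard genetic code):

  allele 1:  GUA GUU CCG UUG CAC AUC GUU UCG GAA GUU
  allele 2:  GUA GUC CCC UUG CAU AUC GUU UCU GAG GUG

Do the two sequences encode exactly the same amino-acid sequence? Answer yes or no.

Codon 1: GUA Val / GUA Val — identical.
Codon 2: GUU Val / GUC Val — synonymous.
Codon 3: CCG Pro / CCC Pro — synonymous.
Codon 4: UUG Leu / UUG Leu — identical.
Codon 5: CAC His / CAU His — synonymous.
Codon 6: AUC Ile / AUC Ile — identical.
Codon 7: GUU Val / GUU Val — identical.
Codon 8: UCG Ser / UCU Ser — synonymous.
Codon 9: GAA Glu / GAG Glu — synonymous.
Codon 10: GUU Val / GUG Val — synonymous.
Nonsynonymous differences: 0 → same protein.

yes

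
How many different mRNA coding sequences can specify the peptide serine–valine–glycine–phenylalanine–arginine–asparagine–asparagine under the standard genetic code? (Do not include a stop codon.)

Ser: 6 codons.
Val: 4 codons.
Gly: 4 codons.
Phe: 2 codons.
Arg: 6 codons.
Asn: 2 codons.
Asn: 2 codons.
6 × 4 × 4 × 2 × 6 × 2 × 2 = 4608.

4608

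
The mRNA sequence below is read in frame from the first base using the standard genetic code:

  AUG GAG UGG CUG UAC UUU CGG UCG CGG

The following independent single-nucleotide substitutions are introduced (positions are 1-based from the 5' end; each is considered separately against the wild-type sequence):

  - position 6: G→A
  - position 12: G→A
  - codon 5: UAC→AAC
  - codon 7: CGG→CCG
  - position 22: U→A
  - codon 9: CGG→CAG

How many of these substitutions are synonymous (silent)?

Codon 2: GAG (Glu) → GAA (Glu) — synonymous.
Codon 4: CUG (Leu) → CUA (Leu) — synonymous.
Codon 5: UAC (Tyr) → AAC (Asn) — missense.
Codon 7: CGG (Arg) → CCG (Pro) — missense.
Codon 8: UCG (Ser) → ACG (Thr) — missense.
Codon 9: CGG (Arg) → CAG (Gln) — missense.
Synonymous: 2 of 6.

2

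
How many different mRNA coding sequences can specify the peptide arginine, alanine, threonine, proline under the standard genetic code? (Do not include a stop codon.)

Arg: 6 codons.
Ala: 4 codons.
Thr: 4 codons.
Pro: 4 codons.
6 × 4 × 4 × 4 = 384.

384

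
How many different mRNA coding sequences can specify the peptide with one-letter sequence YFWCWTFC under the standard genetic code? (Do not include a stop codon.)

128

Tyr: 2 codons.
Phe: 2 codons.
Trp: 1 codon.
Cys: 2 codons.
Trp: 1 codon.
Thr: 4 codons.
Phe: 2 codons.
Cys: 2 codons.
2 × 2 × 1 × 2 × 1 × 4 × 2 × 2 = 128.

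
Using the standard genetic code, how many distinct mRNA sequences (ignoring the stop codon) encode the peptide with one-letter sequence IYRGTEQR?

Ile: 3 codons.
Tyr: 2 codons.
Arg: 6 codons.
Gly: 4 codons.
Thr: 4 codons.
Glu: 2 codons.
Gln: 2 codons.
Arg: 6 codons.
3 × 2 × 6 × 4 × 4 × 2 × 2 × 6 = 13824.

13824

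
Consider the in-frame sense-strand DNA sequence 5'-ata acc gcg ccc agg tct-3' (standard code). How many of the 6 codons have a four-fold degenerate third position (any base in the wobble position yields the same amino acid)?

4

Codon 1 ATA (Ile): third position 3-fold.
Codon 2 ACC (Thr): third position 4-fold.
Codon 3 GCG (Ala): third position 4-fold.
Codon 4 CCC (Pro): third position 4-fold.
Codon 5 AGG (Arg): third position 2-fold.
Codon 6 TCT (Ser): third position 4-fold.
Four-fold degenerate third positions: 4.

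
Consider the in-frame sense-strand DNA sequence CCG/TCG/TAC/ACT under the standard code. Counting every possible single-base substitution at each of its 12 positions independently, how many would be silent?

Codon 1 (CCG, Pro): 3 synonymous substitutions.
Codon 2 (TCG, Ser): 3 synonymous substitutions.
Codon 3 (TAC, Tyr): 1 synonymous substitution.
Codon 4 (ACT, Thr): 3 synonymous substitutions.
Total: 3 + 3 + 1 + 3 = 10.

10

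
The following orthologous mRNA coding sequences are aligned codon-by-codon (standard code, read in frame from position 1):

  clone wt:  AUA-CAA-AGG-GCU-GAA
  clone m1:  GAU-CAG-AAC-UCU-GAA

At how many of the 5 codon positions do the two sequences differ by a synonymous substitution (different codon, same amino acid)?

Codon 1: AUA Ile / GAU Asp — nonsynonymous.
Codon 2: CAA Gln / CAG Gln — synonymous.
Codon 3: AGG Arg / AAC Asn — nonsynonymous.
Codon 4: GCU Ala / UCU Ser — nonsynonymous.
Codon 5: GAA Glu / GAA Glu — identical.
Synonymous differences: 1.

1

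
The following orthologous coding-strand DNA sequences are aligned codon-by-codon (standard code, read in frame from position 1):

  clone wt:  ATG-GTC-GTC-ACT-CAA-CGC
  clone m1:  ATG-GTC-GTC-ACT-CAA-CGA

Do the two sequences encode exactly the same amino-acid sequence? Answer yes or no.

Codon 1: ATG Met / ATG Met — identical.
Codon 2: GTC Val / GTC Val — identical.
Codon 3: GTC Val / GTC Val — identical.
Codon 4: ACT Thr / ACT Thr — identical.
Codon 5: CAA Gln / CAA Gln — identical.
Codon 6: CGC Arg / CGA Arg — synonymous.
Nonsynonymous differences: 0 → same protein.

yes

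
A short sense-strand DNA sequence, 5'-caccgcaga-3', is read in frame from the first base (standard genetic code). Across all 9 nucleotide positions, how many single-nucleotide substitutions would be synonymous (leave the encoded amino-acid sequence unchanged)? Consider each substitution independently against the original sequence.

6

Codon 1 (CAC, His): 1 synonymous substitution.
Codon 2 (CGC, Arg): 3 synonymous substitutions.
Codon 3 (AGA, Arg): 2 synonymous substitutions.
Total: 1 + 3 + 2 = 6.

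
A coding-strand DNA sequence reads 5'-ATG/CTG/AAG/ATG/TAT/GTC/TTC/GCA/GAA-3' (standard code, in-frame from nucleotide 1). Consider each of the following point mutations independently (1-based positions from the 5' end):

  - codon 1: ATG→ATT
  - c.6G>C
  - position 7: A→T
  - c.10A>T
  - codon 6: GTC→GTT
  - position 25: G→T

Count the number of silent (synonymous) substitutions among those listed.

2

Codon 1: ATG (Met) → ATT (Ile) — missense.
Codon 2: CTG (Leu) → CTC (Leu) — synonymous.
Codon 3: AAG (Lys) → TAG (Stop) — nonsense.
Codon 4: ATG (Met) → TTG (Leu) — missense.
Codon 6: GTC (Val) → GTT (Val) — synonymous.
Codon 9: GAA (Glu) → TAA (Stop) — nonsense.
Synonymous: 2 of 6.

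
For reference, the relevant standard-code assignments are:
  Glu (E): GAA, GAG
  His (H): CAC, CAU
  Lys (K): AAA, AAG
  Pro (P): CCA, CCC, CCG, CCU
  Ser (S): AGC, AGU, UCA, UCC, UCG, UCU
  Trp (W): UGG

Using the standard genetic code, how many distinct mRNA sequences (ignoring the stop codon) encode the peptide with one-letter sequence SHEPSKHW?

2304

Ser: 6 codons.
His: 2 codons.
Glu: 2 codons.
Pro: 4 codons.
Ser: 6 codons.
Lys: 2 codons.
His: 2 codons.
Trp: 1 codon.
6 × 2 × 2 × 4 × 6 × 2 × 2 × 1 = 2304.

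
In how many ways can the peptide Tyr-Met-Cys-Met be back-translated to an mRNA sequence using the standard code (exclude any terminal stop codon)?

Tyr: 2 codons.
Met: 1 codon.
Cys: 2 codons.
Met: 1 codon.
2 × 1 × 2 × 1 = 4.

4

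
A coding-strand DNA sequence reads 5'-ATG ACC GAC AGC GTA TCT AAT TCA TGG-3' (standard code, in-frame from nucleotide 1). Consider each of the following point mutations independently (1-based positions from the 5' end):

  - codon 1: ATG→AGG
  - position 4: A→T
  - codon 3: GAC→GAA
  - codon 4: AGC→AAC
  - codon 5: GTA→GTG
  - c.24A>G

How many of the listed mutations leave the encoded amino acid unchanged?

2

Codon 1: ATG (Met) → AGG (Arg) — missense.
Codon 2: ACC (Thr) → TCC (Ser) — missense.
Codon 3: GAC (Asp) → GAA (Glu) — missense.
Codon 4: AGC (Ser) → AAC (Asn) — missense.
Codon 5: GTA (Val) → GTG (Val) — synonymous.
Codon 8: TCA (Ser) → TCG (Ser) — synonymous.
Synonymous: 2 of 6.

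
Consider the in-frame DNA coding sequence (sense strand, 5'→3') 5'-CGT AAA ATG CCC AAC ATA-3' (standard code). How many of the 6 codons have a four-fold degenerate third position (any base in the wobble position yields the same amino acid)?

2

Codon 1 CGT (Arg): third position 4-fold.
Codon 2 AAA (Lys): third position 2-fold.
Codon 3 ATG (Met): third position 1-fold.
Codon 4 CCC (Pro): third position 4-fold.
Codon 5 AAC (Asn): third position 2-fold.
Codon 6 ATA (Ile): third position 3-fold.
Four-fold degenerate third positions: 2.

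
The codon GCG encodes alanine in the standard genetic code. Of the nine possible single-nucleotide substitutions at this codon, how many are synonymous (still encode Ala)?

3

Position 1: none → 0 synonymous.
Position 2: none → 0 synonymous.
Position 3: GCU, GCC, GCA → 3 synonymous.
Total: 0 + 0 + 3 = 3.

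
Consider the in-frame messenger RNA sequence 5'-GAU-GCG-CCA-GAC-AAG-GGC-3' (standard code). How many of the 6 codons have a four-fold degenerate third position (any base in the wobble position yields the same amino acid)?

3

Codon 1 GAU (Asp): third position 2-fold.
Codon 2 GCG (Ala): third position 4-fold.
Codon 3 CCA (Pro): third position 4-fold.
Codon 4 GAC (Asp): third position 2-fold.
Codon 5 AAG (Lys): third position 2-fold.
Codon 6 GGC (Gly): third position 4-fold.
Four-fold degenerate third positions: 3.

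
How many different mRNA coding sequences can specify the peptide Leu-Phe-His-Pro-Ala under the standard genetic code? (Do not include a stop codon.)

384

Leu: 6 codons.
Phe: 2 codons.
His: 2 codons.
Pro: 4 codons.
Ala: 4 codons.
6 × 2 × 2 × 4 × 4 = 384.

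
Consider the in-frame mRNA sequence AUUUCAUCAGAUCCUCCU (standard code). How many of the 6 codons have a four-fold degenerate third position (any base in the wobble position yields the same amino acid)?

Codon 1 AUU (Ile): third position 3-fold.
Codon 2 UCA (Ser): third position 4-fold.
Codon 3 UCA (Ser): third position 4-fold.
Codon 4 GAU (Asp): third position 2-fold.
Codon 5 CCU (Pro): third position 4-fold.
Codon 6 CCU (Pro): third position 4-fold.
Four-fold degenerate third positions: 4.

4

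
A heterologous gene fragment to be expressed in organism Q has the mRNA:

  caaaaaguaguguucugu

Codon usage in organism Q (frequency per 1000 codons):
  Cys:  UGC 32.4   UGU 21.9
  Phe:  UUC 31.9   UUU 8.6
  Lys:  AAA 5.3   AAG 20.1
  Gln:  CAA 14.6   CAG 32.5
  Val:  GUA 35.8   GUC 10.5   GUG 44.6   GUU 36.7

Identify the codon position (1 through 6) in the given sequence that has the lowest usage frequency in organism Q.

Codon 1 CAA (Gln): 14.6 per 1000.
Codon 2 AAA (Lys): 5.3 per 1000.
Codon 3 GUA (Val): 35.8 per 1000.
Codon 4 GUG (Val): 44.6 per 1000.
Codon 5 UUC (Phe): 31.9 per 1000.
Codon 6 UGU (Cys): 21.9 per 1000.
Lowest frequency is 5.3 at codon 2.

2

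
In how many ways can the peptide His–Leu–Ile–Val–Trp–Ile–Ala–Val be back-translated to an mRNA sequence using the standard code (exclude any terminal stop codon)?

6912

His: 2 codons.
Leu: 6 codons.
Ile: 3 codons.
Val: 4 codons.
Trp: 1 codon.
Ile: 3 codons.
Ala: 4 codons.
Val: 4 codons.
2 × 6 × 3 × 4 × 1 × 3 × 4 × 4 = 6912.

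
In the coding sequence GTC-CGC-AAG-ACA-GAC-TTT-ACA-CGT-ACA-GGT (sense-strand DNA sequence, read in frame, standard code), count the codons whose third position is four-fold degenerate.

Codon 1 GTC (Val): third position 4-fold.
Codon 2 CGC (Arg): third position 4-fold.
Codon 3 AAG (Lys): third position 2-fold.
Codon 4 ACA (Thr): third position 4-fold.
Codon 5 GAC (Asp): third position 2-fold.
Codon 6 TTT (Phe): third position 2-fold.
Codon 7 ACA (Thr): third position 4-fold.
Codon 8 CGT (Arg): third position 4-fold.
Codon 9 ACA (Thr): third position 4-fold.
Codon 10 GGT (Gly): third position 4-fold.
Four-fold degenerate third positions: 7.

7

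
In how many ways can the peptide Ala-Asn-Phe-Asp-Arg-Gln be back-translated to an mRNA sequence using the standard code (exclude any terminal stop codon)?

Ala: 4 codons.
Asn: 2 codons.
Phe: 2 codons.
Asp: 2 codons.
Arg: 6 codons.
Gln: 2 codons.
4 × 2 × 2 × 2 × 6 × 2 = 384.

384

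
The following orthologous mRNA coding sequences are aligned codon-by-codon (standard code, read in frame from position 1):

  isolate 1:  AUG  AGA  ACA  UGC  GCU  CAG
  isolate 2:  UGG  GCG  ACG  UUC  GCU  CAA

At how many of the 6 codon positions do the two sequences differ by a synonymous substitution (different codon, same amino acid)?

2

Codon 1: AUG Met / UGG Trp — nonsynonymous.
Codon 2: AGA Arg / GCG Ala — nonsynonymous.
Codon 3: ACA Thr / ACG Thr — synonymous.
Codon 4: UGC Cys / UUC Phe — nonsynonymous.
Codon 5: GCU Ala / GCU Ala — identical.
Codon 6: CAG Gln / CAA Gln — synonymous.
Synonymous differences: 2.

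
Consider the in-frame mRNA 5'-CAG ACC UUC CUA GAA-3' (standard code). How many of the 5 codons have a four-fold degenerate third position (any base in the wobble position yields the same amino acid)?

2

Codon 1 CAG (Gln): third position 2-fold.
Codon 2 ACC (Thr): third position 4-fold.
Codon 3 UUC (Phe): third position 2-fold.
Codon 4 CUA (Leu): third position 4-fold.
Codon 5 GAA (Glu): third position 2-fold.
Four-fold degenerate third positions: 2.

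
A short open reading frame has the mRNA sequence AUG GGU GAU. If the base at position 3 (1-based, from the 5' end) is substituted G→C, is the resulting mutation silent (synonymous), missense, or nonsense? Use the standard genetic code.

missense

Position 3 falls in codon 1: AUG → Met.
After the substitution the codon is AUC → Ile.
Met ≠ Ile, so this is a missense mutation.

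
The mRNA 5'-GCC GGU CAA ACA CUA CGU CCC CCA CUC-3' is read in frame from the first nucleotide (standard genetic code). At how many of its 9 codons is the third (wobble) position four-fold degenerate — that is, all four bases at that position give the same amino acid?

Codon 1 GCC (Ala): third position 4-fold.
Codon 2 GGU (Gly): third position 4-fold.
Codon 3 CAA (Gln): third position 2-fold.
Codon 4 ACA (Thr): third position 4-fold.
Codon 5 CUA (Leu): third position 4-fold.
Codon 6 CGU (Arg): third position 4-fold.
Codon 7 CCC (Pro): third position 4-fold.
Codon 8 CCA (Pro): third position 4-fold.
Codon 9 CUC (Leu): third position 4-fold.
Four-fold degenerate third positions: 8.

8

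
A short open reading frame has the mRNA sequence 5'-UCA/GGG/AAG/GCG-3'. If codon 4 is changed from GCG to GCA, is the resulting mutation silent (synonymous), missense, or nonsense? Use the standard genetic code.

Position 12 falls in codon 4: GCG → Ala.
After the substitution the codon is GCA → Ala.
Both encode Ala, so the change is synonymous.

silent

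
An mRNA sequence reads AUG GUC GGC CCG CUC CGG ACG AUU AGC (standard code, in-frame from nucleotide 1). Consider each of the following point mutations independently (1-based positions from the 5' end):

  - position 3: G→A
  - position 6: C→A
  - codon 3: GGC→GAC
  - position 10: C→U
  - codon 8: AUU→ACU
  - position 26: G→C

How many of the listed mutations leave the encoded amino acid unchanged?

Codon 1: AUG (Met) → AUA (Ile) — missense.
Codon 2: GUC (Val) → GUA (Val) — synonymous.
Codon 3: GGC (Gly) → GAC (Asp) — missense.
Codon 4: CCG (Pro) → UCG (Ser) — missense.
Codon 8: AUU (Ile) → ACU (Thr) — missense.
Codon 9: AGC (Ser) → ACC (Thr) — missense.
Synonymous: 1 of 6.

1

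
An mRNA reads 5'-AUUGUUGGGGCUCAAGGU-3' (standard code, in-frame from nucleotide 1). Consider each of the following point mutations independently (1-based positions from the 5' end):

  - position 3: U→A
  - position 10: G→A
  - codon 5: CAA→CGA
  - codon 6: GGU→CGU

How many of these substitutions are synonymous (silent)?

Codon 1: AUU (Ile) → AUA (Ile) — synonymous.
Codon 4: GCU (Ala) → ACU (Thr) — missense.
Codon 5: CAA (Gln) → CGA (Arg) — missense.
Codon 6: GGU (Gly) → CGU (Arg) — missense.
Synonymous: 1 of 4.

1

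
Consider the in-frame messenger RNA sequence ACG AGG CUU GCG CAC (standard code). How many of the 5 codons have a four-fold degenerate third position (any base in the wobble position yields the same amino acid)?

Codon 1 ACG (Thr): third position 4-fold.
Codon 2 AGG (Arg): third position 2-fold.
Codon 3 CUU (Leu): third position 4-fold.
Codon 4 GCG (Ala): third position 4-fold.
Codon 5 CAC (His): third position 2-fold.
Four-fold degenerate third positions: 3.

3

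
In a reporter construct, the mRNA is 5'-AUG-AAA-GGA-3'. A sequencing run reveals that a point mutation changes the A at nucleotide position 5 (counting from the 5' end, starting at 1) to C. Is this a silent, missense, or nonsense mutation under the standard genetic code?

missense

Position 5 falls in codon 2: AAA → Lys.
After the substitution the codon is ACA → Thr.
Lys ≠ Thr, so this is a missense mutation.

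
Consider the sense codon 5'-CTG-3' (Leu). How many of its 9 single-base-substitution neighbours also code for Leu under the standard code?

Position 1: TTG → 1 synonymous.
Position 2: none → 0 synonymous.
Position 3: CTT, CTC, CTA → 3 synonymous.
Total: 1 + 0 + 3 = 4.

4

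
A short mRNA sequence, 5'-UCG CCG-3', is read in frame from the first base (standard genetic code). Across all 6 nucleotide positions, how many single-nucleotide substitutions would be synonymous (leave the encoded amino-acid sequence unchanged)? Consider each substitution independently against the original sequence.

6

Codon 1 (UCG, Ser): 3 synonymous substitutions.
Codon 2 (CCG, Pro): 3 synonymous substitutions.
Total: 3 + 3 = 6.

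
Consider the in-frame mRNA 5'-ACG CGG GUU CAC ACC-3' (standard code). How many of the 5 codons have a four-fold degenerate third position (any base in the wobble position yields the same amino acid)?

4

Codon 1 ACG (Thr): third position 4-fold.
Codon 2 CGG (Arg): third position 4-fold.
Codon 3 GUU (Val): third position 4-fold.
Codon 4 CAC (His): third position 2-fold.
Codon 5 ACC (Thr): third position 4-fold.
Four-fold degenerate third positions: 4.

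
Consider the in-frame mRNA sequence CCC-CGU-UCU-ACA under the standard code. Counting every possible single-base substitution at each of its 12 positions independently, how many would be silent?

Codon 1 (CCC, Pro): 3 synonymous substitutions.
Codon 2 (CGU, Arg): 3 synonymous substitutions.
Codon 3 (UCU, Ser): 3 synonymous substitutions.
Codon 4 (ACA, Thr): 3 synonymous substitutions.
Total: 3 + 3 + 3 + 3 = 12.

12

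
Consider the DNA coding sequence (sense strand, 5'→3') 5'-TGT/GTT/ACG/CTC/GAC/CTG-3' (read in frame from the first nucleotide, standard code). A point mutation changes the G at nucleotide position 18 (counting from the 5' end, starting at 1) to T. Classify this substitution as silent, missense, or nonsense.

Position 18 falls in codon 6: CTG → Leu.
After the substitution the codon is CTT → Leu.
Both encode Leu, so the change is synonymous.

silent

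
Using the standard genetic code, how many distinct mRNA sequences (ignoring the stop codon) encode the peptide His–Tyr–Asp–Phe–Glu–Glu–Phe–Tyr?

256

His: 2 codons.
Tyr: 2 codons.
Asp: 2 codons.
Phe: 2 codons.
Glu: 2 codons.
Glu: 2 codons.
Phe: 2 codons.
Tyr: 2 codons.
2 × 2 × 2 × 2 × 2 × 2 × 2 × 2 = 256.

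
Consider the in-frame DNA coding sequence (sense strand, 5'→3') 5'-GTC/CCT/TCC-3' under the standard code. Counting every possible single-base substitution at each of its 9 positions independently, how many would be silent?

Codon 1 (GTC, Val): 3 synonymous substitutions.
Codon 2 (CCT, Pro): 3 synonymous substitutions.
Codon 3 (TCC, Ser): 3 synonymous substitutions.
Total: 3 + 3 + 3 = 9.

9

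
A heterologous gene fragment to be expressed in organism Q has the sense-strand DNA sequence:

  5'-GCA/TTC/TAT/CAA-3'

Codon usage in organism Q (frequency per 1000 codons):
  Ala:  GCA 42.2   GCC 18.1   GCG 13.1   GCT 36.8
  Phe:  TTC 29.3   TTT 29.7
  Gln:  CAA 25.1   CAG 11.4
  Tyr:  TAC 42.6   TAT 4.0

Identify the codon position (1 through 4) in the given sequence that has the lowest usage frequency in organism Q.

Codon 1 GCA (Ala): 42.2 per 1000.
Codon 2 TTC (Phe): 29.3 per 1000.
Codon 3 TAT (Tyr): 4.0 per 1000.
Codon 4 CAA (Gln): 25.1 per 1000.
Lowest frequency is 4.0 at codon 3.

3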